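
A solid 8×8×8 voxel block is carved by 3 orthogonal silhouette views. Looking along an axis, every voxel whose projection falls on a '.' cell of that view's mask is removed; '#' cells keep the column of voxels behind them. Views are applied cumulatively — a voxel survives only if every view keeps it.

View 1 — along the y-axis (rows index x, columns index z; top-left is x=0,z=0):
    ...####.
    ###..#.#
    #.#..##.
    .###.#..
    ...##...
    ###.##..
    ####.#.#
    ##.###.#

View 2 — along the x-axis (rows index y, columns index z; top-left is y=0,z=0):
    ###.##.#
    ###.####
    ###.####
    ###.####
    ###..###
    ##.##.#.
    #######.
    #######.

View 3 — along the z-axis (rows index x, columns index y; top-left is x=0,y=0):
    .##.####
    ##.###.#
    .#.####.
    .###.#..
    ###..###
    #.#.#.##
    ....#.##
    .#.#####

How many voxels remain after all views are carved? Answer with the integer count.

before carving: 512 voxels (8×8×8)
[1] y-view keeps 36 columns → grid now 288
[2] x-view keeps 52 columns → grid now 236
[3] z-view keeps 41 columns → grid now 150

voxel count = 150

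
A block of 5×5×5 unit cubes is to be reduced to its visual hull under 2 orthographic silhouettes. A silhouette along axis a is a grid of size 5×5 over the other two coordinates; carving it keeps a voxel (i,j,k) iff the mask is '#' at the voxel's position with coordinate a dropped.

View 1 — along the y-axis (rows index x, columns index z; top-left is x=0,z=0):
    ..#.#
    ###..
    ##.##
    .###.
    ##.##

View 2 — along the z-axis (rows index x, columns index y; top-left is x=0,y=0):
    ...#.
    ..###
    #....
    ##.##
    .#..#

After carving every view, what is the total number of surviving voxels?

35 voxels

start: 5×5×5 = 125 voxels
after view 1 [y-axis, 16 of 25 cells solid] → remaining = 80
after view 2 [z-axis, 11 of 25 cells solid] → remaining = 35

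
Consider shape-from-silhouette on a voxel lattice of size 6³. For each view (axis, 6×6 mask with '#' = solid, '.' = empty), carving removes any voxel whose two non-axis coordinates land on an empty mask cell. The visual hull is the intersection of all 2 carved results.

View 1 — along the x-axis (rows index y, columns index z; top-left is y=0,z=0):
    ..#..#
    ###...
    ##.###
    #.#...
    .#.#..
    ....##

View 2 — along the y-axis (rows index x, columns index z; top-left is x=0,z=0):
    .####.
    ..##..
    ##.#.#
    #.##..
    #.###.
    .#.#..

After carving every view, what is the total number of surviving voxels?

full grid |V| = 216
[1] x-view keeps 16 columns → grid now 96
[2] y-view keeps 19 columns → grid now 49

|visual hull| = 49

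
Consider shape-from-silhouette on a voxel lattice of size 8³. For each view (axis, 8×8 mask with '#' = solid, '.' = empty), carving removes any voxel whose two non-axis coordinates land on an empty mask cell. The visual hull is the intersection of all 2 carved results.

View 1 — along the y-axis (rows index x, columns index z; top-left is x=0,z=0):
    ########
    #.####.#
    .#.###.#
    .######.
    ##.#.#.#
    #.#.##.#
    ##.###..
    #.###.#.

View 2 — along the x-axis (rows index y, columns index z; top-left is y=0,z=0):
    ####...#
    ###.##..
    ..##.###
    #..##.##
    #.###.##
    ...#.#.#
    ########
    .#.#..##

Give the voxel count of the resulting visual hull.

start: 8×8×8 = 512 voxels
  1. axis=1 (XZ plane), |mask|=45  ⇒  voxels=360
  2. axis=0 (YZ plane), |mask|=41  ⇒  voxels=230

|visual hull| = 230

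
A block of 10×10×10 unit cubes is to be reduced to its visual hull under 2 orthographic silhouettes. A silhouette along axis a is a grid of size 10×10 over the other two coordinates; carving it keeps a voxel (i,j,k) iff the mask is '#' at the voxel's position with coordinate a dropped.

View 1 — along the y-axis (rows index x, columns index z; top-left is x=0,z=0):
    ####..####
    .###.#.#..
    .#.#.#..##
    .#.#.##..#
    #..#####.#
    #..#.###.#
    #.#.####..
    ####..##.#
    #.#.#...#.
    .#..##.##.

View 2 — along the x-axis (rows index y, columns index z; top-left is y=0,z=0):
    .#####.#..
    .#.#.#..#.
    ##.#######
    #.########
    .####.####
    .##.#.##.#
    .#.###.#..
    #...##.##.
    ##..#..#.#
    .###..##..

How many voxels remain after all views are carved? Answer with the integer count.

initial block: 10^3 = 1000
V1 y: intersect with XZ mask (58 set) -- 580 left
V2 x: intersect with YZ mask (62 set) -- 363 left

voxel count = 363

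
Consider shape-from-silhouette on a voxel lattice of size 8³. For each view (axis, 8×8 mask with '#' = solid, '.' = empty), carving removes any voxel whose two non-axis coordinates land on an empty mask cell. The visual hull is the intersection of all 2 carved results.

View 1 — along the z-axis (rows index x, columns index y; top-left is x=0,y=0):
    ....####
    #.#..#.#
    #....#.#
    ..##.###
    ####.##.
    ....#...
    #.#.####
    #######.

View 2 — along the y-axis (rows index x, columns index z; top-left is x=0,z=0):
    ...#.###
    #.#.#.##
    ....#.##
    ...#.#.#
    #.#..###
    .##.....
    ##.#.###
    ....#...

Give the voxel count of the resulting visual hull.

voxel count = 135

full grid |V| = 512
after view 1 [z-axis, 36 of 64 cells solid] → remaining = 288
after view 2 [y-axis, 29 of 64 cells solid] → remaining = 135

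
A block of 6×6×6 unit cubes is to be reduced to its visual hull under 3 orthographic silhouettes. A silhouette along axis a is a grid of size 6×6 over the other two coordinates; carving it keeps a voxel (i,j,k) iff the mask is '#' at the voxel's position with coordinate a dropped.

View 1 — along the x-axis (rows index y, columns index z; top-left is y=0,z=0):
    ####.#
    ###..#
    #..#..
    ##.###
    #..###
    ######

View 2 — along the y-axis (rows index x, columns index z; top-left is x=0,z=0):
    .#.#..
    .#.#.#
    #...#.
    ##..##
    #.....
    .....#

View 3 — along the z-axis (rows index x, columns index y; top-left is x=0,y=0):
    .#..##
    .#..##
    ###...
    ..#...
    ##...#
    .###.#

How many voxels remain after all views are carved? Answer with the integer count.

voxel count = 21

full grid |V| = 216
carve view 1 (along x, YZ-mask fill 26/36): 156 voxels remain
carve view 2 (along y, XZ-mask fill 13/36): 61 voxels remain
carve view 3 (along z, XY-mask fill 17/36): 21 voxels remain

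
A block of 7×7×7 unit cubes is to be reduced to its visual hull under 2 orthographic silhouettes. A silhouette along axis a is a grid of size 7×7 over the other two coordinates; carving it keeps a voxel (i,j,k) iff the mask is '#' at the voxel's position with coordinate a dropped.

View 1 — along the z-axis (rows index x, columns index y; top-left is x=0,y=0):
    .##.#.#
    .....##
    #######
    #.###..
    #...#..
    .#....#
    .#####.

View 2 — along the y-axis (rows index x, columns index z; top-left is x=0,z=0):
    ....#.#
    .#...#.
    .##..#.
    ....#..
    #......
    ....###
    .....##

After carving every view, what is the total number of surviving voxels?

55 voxels

start: 7×7×7 = 343 voxels
step 1: project along z, AND mask (26/49) → |grid| = 182
step 2: project along y, AND mask (14/49) → |grid| = 55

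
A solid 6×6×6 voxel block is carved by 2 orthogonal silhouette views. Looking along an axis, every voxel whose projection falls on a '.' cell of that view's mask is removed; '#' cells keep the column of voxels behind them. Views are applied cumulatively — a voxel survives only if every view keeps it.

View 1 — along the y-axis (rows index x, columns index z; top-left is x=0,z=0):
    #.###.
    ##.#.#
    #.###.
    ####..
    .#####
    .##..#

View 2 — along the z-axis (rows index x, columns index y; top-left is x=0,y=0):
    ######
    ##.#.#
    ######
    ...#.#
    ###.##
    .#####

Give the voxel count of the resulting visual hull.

initial block: 6^3 = 216
[1] y-view keeps 24 columns → grid now 144
[2] z-view keeps 28 columns → grid now 112

|visual hull| = 112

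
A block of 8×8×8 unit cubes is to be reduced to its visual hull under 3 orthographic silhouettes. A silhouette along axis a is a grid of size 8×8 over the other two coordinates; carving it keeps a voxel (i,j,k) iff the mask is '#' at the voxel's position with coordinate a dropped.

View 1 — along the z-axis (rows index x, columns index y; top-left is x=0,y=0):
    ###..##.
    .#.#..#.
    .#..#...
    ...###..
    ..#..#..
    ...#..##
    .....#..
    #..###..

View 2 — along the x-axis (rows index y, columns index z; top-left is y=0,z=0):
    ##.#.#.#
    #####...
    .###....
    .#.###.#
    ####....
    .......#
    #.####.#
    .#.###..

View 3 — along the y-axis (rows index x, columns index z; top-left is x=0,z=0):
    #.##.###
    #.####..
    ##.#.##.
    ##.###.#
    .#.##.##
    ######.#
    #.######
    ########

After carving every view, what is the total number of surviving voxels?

voxel count = 76

full grid |V| = 512
V1 z: intersect with XY mask (23 set) -- 184 left
V2 x: intersect with YZ mask (33 set) -- 90 left
V3 y: intersect with XZ mask (49 set) -- 76 left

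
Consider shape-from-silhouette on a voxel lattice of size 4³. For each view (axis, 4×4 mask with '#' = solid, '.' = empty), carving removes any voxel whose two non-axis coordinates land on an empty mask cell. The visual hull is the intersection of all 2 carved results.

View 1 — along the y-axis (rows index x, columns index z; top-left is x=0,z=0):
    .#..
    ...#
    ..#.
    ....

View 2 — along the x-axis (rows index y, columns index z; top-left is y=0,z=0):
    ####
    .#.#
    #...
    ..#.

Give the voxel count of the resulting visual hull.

|visual hull| = 6

full grid |V| = 64
carve view 1 (along y, XZ-mask fill 3/16): 12 voxels remain
carve view 2 (along x, YZ-mask fill 8/16): 6 voxels remain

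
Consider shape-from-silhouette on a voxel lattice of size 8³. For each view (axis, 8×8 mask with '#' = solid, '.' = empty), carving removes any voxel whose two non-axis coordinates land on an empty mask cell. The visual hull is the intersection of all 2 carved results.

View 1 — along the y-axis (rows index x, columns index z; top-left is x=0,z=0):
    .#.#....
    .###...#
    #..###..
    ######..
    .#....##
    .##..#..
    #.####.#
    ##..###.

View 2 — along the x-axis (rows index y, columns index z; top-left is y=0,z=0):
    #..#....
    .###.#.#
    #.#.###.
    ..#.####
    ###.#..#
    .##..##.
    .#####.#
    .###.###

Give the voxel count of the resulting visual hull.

|visual hull| = 159

full grid |V| = 512
after view 1 [y-axis, 33 of 64 cells solid] → remaining = 264
after view 2 [x-axis, 38 of 64 cells solid] → remaining = 159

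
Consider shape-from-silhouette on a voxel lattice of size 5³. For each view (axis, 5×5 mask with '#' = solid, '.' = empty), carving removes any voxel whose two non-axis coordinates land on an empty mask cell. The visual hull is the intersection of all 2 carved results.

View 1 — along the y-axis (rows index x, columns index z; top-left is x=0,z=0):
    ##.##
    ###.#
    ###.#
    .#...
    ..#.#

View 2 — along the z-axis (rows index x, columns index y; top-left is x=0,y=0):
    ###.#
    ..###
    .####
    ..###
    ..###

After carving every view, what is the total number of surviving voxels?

full grid |V| = 125
step 1: project along y, AND mask (15/25) → |grid| = 75
step 2: project along z, AND mask (17/25) → |grid| = 53

voxel count = 53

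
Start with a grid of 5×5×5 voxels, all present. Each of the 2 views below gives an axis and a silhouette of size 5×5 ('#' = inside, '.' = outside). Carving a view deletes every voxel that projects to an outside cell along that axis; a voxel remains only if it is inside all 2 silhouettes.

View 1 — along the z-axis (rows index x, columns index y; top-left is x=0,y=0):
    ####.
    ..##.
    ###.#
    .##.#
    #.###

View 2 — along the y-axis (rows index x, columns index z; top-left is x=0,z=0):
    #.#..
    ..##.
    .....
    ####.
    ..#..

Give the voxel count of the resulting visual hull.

voxel count = 28

initial block: 5^3 = 125
after view 1 [z-axis, 17 of 25 cells solid] → remaining = 85
after view 2 [y-axis, 9 of 25 cells solid] → remaining = 28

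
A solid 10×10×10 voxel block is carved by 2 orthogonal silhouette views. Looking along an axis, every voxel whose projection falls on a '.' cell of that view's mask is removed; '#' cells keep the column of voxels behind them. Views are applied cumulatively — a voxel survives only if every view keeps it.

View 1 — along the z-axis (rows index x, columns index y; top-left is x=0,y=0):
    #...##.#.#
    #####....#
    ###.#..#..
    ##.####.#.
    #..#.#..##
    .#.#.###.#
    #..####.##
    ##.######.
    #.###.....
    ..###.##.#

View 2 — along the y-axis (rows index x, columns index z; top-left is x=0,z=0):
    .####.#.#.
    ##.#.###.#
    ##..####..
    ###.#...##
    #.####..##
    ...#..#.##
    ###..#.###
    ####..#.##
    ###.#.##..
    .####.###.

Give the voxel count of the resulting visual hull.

remaining voxels: 374

initial block: 10^3 = 1000
after view 1 [z-axis, 59 of 100 cells solid] → remaining = 590
after view 2 [y-axis, 63 of 100 cells solid] → remaining = 374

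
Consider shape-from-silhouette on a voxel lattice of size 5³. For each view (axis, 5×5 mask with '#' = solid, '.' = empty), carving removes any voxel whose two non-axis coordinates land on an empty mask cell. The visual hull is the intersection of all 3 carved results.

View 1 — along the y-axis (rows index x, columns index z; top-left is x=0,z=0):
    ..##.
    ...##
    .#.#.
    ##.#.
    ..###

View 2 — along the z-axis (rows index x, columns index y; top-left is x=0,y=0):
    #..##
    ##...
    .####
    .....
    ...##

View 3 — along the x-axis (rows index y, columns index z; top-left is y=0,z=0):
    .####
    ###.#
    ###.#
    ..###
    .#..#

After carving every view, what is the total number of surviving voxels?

|visual hull| = 15

full grid |V| = 125
V1 y: intersect with XZ mask (12 set) -- 60 left
V2 z: intersect with XY mask (11 set) -- 24 left
V3 x: intersect with YZ mask (17 set) -- 15 left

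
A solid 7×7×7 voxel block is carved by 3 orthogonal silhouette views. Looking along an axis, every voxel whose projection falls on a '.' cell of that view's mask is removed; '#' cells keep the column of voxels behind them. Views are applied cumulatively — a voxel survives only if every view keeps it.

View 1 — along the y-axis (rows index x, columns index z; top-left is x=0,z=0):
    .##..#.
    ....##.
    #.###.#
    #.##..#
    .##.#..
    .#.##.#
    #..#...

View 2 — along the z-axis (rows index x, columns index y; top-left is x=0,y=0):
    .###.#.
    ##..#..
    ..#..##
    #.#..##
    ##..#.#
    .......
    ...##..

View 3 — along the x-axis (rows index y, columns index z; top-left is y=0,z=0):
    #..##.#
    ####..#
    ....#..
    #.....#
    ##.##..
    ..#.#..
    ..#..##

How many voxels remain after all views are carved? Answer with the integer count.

voxel count = 25

initial block: 7^3 = 343
V1 y: intersect with XZ mask (23 set) -- 161 left
V2 z: intersect with XY mask (20 set) -- 65 left
V3 x: intersect with YZ mask (21 set) -- 25 left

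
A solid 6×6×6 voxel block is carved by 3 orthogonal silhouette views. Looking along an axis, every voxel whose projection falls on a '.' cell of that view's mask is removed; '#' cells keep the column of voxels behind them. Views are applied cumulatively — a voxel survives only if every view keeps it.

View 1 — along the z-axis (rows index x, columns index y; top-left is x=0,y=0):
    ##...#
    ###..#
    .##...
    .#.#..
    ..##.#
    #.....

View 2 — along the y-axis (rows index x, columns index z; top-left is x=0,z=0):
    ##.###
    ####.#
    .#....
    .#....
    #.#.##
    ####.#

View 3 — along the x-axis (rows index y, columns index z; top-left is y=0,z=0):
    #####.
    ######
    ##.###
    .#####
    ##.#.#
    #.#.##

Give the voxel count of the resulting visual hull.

46 voxels

start: 6×6×6 = 216 voxels
V1 z: intersect with XY mask (15 set) -- 90 left
V2 y: intersect with XZ mask (21 set) -- 56 left
V3 x: intersect with YZ mask (29 set) -- 46 left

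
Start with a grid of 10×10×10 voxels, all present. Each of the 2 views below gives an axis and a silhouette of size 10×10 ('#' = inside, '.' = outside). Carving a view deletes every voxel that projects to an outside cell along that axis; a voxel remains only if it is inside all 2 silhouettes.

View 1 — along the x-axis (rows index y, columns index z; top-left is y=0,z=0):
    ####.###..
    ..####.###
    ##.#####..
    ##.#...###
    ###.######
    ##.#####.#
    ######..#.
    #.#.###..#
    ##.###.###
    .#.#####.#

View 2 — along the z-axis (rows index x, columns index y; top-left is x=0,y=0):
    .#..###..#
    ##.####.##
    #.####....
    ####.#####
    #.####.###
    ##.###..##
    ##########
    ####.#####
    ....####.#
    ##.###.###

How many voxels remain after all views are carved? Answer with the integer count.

remaining voxels: 537

full grid |V| = 1000
  1. axis=0 (YZ plane), |mask|=72  ⇒  voxels=720
  2. axis=2 (XY plane), |mask|=74  ⇒  voxels=537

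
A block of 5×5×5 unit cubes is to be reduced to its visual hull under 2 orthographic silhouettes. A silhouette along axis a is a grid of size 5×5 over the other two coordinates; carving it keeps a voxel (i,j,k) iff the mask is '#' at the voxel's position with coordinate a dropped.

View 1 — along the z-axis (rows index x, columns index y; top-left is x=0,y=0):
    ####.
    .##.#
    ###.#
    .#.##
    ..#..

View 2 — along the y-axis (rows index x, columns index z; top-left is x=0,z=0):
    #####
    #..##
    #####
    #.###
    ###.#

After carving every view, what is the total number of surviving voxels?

remaining voxels: 65

start: 5×5×5 = 125 voxels
V1 z: intersect with XY mask (15 set) -- 75 left
V2 y: intersect with XZ mask (21 set) -- 65 left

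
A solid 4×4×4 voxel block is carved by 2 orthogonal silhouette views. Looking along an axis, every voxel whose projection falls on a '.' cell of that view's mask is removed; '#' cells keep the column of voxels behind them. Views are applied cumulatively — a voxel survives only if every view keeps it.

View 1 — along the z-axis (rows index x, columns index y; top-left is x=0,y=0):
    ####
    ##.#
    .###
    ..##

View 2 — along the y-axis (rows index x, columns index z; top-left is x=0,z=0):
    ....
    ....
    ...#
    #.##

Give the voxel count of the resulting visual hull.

|visual hull| = 9

start: 4×4×4 = 64 voxels
V1 z: intersect with XY mask (12 set) -- 48 left
V2 y: intersect with XZ mask (4 set) -- 9 left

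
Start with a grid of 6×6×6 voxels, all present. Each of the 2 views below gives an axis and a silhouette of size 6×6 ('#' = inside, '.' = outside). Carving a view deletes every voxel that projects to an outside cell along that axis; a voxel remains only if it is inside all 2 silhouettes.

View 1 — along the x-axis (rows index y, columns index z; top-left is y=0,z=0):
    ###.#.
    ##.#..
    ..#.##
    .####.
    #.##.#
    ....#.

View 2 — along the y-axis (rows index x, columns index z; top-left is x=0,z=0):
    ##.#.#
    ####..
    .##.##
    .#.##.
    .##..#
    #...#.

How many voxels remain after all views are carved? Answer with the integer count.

initial block: 6^3 = 216
carve view 1 (along x, YZ-mask fill 19/36): 114 voxels remain
carve view 2 (along y, XZ-mask fill 20/36): 63 voxels remain

63 voxels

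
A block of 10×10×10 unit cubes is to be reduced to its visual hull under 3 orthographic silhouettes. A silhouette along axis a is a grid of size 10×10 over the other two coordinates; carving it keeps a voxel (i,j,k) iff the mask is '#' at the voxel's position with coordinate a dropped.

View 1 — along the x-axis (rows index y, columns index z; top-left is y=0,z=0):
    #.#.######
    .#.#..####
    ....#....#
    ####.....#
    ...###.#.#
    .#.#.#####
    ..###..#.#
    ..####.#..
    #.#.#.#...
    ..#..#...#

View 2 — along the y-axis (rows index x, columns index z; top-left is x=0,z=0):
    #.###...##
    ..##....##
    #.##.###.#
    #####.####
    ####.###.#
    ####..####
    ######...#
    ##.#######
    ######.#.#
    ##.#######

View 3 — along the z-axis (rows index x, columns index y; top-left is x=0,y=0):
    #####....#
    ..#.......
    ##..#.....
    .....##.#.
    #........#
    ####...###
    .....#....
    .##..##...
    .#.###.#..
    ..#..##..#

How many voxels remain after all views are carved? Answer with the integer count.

before carving: 1000 voxels (10×10×10)
[1] x-view keeps 50 columns → grid now 500
[2] y-view keeps 75 columns → grid now 386
[3] z-view keeps 36 columns → grid now 146

voxel count = 146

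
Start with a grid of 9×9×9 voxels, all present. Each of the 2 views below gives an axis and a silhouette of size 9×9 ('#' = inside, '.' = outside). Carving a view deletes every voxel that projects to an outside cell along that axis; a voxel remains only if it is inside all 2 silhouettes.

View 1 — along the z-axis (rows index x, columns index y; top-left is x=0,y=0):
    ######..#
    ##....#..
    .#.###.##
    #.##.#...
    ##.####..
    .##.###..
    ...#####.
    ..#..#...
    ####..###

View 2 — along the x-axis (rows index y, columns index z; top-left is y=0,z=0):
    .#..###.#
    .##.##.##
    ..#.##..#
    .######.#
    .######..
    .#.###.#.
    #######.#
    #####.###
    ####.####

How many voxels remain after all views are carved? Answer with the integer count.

|visual hull| = 276

initial block: 9^3 = 729
  1. axis=2 (XY plane), |mask|=45  ⇒  voxels=405
  2. axis=0 (YZ plane), |mask|=57  ⇒  voxels=276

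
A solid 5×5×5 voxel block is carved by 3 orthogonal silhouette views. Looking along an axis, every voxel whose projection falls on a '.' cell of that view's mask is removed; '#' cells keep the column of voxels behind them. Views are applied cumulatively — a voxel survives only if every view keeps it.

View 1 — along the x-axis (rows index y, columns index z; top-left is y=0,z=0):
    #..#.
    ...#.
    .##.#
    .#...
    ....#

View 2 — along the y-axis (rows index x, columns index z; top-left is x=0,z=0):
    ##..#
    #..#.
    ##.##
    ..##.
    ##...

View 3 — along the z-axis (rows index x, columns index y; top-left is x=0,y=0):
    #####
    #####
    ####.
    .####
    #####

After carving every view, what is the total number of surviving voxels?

before carving: 125 voxels (5×5×5)
  1. axis=0 (YZ plane), |mask|=8  ⇒  voxels=40
  2. axis=1 (XZ plane), |mask|=13  ⇒  voxels=21
  3. axis=2 (XY plane), |mask|=23  ⇒  voxels=19

remaining voxels: 19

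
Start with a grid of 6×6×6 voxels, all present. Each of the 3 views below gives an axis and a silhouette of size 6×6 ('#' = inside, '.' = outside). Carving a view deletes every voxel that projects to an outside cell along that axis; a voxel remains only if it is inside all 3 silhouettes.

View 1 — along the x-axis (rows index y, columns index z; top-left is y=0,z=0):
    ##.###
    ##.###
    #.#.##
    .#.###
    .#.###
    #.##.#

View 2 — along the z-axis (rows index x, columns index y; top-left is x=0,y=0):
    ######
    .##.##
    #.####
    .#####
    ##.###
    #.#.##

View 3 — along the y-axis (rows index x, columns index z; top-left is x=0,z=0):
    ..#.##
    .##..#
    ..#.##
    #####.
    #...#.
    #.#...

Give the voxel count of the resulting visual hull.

remaining voxels: 60

full grid |V| = 216
carve view 1 (along x, YZ-mask fill 26/36): 156 voxels remain
carve view 2 (along z, XY-mask fill 29/36): 124 voxels remain
carve view 3 (along y, XZ-mask fill 18/36): 60 voxels remain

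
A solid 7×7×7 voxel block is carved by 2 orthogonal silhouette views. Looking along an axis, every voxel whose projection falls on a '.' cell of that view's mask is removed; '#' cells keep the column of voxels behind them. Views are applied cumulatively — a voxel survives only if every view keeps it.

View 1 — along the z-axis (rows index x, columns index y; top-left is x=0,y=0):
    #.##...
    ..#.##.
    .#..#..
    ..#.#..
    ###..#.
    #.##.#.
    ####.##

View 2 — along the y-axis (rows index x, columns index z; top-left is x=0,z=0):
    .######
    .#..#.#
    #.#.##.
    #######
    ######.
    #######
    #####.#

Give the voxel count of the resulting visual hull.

initial block: 7^3 = 343
V1 z: intersect with XY mask (24 set) -- 168 left
V2 y: intersect with XZ mask (39 set) -- 137 left

137 voxels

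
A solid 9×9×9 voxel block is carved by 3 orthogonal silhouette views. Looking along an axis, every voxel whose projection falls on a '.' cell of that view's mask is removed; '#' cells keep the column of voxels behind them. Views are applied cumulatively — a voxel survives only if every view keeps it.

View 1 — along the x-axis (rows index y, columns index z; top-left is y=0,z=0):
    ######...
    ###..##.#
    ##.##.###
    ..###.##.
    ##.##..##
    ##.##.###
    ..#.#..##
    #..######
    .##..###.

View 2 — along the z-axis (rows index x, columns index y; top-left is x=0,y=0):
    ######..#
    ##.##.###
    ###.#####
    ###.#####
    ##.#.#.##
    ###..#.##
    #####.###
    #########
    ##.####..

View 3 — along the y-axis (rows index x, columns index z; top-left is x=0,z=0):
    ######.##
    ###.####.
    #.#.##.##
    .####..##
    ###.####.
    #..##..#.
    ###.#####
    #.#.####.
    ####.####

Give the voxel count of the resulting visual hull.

remaining voxels: 284

before carving: 729 voxels (9×9×9)
[1] x-view keeps 53 columns → grid now 477
[2] z-view keeps 65 columns → grid now 384
[3] y-view keeps 60 columns → grid now 284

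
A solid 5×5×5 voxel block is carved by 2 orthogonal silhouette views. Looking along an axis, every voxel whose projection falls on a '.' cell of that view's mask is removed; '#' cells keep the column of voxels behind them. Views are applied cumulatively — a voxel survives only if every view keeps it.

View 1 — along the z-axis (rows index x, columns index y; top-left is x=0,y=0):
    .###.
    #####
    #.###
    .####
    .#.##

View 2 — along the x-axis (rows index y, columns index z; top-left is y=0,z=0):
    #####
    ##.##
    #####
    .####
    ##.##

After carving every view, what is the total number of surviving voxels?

before carving: 125 voxels (5×5×5)
carve view 1 (along z, XY-mask fill 19/25): 95 voxels remain
carve view 2 (along x, YZ-mask fill 22/25): 82 voxels remain

voxel count = 82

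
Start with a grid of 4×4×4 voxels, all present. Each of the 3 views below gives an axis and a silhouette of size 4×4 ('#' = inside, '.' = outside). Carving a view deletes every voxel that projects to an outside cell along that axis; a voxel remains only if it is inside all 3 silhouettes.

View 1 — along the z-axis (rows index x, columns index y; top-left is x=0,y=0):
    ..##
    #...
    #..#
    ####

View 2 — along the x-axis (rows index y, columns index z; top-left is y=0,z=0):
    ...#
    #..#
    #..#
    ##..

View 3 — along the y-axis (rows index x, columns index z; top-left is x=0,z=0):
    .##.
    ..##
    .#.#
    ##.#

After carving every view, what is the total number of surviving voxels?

start: 4×4×4 = 64 voxels
  1. axis=2 (XY plane), |mask|=9  ⇒  voxels=36
  2. axis=0 (YZ plane), |mask|=7  ⇒  voxels=15
  3. axis=1 (XZ plane), |mask|=9  ⇒  voxels=11

voxel count = 11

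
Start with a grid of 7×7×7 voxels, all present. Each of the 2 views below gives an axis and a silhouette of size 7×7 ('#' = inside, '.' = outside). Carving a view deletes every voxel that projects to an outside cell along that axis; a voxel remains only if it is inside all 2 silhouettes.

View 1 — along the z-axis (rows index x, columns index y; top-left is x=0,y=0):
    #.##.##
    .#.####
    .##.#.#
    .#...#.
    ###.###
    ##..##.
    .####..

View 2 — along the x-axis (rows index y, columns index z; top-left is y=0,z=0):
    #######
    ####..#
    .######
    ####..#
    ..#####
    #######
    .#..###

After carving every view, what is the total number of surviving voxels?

full grid |V| = 343
carve view 1 (along z, XY-mask fill 30/49): 210 voxels remain
carve view 2 (along x, YZ-mask fill 39/49): 166 voxels remain

voxel count = 166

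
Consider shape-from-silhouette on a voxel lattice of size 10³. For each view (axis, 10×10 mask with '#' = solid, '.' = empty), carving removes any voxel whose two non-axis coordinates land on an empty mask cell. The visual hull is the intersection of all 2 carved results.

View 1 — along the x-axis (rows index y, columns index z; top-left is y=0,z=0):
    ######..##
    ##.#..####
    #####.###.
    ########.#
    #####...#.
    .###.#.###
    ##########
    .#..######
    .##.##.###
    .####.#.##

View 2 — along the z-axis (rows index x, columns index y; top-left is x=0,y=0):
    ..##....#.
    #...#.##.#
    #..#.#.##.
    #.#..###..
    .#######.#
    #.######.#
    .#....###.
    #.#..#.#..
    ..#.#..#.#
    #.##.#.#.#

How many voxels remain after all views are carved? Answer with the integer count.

remaining voxels: 398

full grid |V| = 1000
  1. axis=0 (YZ plane), |mask|=76  ⇒  voxels=760
  2. axis=2 (XY plane), |mask|=52  ⇒  voxels=398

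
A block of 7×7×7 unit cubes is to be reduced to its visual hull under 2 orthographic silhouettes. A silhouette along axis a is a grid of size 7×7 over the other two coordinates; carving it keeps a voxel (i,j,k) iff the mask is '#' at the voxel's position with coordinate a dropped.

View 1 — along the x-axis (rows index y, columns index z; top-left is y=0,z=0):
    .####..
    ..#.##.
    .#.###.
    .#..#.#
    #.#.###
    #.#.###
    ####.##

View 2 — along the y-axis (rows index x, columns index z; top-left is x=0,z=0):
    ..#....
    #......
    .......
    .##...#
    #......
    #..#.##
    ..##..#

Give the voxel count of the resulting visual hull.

remaining voxels: 51

initial block: 7^3 = 343
  1. axis=0 (YZ plane), |mask|=30  ⇒  voxels=210
  2. axis=1 (XZ plane), |mask|=13  ⇒  voxels=51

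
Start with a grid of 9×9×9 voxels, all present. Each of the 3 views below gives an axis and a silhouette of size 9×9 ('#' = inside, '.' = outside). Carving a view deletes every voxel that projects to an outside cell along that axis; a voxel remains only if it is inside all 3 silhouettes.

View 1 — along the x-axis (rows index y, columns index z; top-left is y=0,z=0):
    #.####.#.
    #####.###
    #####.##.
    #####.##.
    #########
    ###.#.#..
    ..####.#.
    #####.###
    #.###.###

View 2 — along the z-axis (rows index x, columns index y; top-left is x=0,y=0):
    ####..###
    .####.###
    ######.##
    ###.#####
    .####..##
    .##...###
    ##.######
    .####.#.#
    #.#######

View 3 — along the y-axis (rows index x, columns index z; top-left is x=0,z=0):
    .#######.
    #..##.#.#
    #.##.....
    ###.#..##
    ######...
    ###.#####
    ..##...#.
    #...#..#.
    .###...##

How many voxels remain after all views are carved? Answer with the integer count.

full grid |V| = 729
  1. axis=0 (YZ plane), |mask|=62  ⇒  voxels=558
  2. axis=2 (XY plane), |mask|=63  ⇒  voxels=444
  3. axis=1 (XZ plane), |mask|=46  ⇒  voxels=260

voxel count = 260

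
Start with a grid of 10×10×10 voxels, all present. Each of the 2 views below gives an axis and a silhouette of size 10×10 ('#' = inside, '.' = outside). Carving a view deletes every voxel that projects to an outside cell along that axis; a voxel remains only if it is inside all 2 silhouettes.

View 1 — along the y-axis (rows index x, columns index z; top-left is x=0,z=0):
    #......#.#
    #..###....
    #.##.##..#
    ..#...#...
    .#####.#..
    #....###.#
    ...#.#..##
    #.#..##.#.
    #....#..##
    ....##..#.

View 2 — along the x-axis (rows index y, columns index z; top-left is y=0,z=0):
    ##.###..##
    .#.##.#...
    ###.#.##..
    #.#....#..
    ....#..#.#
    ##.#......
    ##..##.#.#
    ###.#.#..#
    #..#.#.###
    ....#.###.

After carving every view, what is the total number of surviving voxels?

remaining voxels: 192

before carving: 1000 voxels (10×10×10)
carve view 1 (along y, XZ-mask fill 42/100): 420 voxels remain
carve view 2 (along x, YZ-mask fill 48/100): 192 voxels remain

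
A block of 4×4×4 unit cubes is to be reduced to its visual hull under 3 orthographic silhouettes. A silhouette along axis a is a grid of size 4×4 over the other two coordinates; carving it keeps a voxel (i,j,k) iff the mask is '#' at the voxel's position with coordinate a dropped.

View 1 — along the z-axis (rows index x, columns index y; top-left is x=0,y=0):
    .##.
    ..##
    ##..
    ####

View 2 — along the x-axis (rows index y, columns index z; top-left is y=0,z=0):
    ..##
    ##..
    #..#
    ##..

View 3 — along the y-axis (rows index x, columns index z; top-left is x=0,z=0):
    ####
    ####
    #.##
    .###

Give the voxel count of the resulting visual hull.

|visual hull| = 16

before carving: 64 voxels (4×4×4)
  1. axis=2 (XY plane), |mask|=10  ⇒  voxels=40
  2. axis=0 (YZ plane), |mask|=8  ⇒  voxels=20
  3. axis=1 (XZ plane), |mask|=14  ⇒  voxels=16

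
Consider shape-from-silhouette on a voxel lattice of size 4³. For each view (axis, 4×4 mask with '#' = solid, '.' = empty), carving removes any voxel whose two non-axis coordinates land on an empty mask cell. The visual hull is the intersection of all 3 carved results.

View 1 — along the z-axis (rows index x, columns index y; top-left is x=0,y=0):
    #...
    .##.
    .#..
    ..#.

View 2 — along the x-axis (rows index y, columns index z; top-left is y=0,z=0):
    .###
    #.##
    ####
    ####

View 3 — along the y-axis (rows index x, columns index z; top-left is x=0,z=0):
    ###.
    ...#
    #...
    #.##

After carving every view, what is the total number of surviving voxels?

before carving: 64 voxels (4×4×4)
  1. axis=2 (XY plane), |mask|=5  ⇒  voxels=20
  2. axis=0 (YZ plane), |mask|=14  ⇒  voxels=17
  3. axis=1 (XZ plane), |mask|=8  ⇒  voxels=8

remaining voxels: 8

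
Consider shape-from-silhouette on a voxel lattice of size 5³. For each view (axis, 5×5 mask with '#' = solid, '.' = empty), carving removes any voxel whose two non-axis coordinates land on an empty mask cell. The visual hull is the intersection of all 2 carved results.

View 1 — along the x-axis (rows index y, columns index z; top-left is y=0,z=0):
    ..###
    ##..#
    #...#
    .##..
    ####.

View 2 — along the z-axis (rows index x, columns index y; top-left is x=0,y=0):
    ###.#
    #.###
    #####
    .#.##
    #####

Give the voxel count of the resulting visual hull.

initial block: 5^3 = 125
step 1: project along x, AND mask (14/25) → |grid| = 70
step 2: project along z, AND mask (21/25) → |grid| = 60

60 voxels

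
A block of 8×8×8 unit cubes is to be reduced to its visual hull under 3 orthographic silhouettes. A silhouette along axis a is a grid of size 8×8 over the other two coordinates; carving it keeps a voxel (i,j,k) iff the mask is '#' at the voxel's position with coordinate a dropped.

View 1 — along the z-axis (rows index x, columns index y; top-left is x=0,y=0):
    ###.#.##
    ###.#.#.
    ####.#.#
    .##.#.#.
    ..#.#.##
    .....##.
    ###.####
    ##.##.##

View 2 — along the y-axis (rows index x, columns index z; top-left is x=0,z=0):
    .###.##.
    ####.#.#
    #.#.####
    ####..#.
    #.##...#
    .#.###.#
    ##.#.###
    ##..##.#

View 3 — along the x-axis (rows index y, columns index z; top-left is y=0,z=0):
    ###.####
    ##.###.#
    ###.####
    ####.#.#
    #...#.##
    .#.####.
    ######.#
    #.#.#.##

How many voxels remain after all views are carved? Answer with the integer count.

initial block: 8^3 = 512
carve view 1 (along z, XY-mask fill 40/64): 320 voxels remain
carve view 2 (along y, XZ-mask fill 42/64): 214 voxels remain
carve view 3 (along x, YZ-mask fill 47/64): 158 voxels remain

voxel count = 158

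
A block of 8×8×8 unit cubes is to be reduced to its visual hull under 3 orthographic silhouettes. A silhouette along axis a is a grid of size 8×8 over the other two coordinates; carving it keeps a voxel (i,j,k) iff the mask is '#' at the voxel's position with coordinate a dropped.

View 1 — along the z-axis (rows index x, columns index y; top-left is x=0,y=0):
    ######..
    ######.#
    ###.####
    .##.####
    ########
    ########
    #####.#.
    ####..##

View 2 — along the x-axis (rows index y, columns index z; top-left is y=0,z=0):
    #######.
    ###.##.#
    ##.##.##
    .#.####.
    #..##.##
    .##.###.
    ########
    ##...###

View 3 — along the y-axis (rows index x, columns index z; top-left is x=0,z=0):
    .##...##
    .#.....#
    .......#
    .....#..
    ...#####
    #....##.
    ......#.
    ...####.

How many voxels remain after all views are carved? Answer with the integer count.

initial block: 8^3 = 512
after view 1 [z-axis, 54 of 64 cells solid] → remaining = 432
after view 2 [x-axis, 47 of 64 cells solid] → remaining = 318
after view 3 [y-axis, 21 of 64 cells solid] → remaining = 108

remaining voxels: 108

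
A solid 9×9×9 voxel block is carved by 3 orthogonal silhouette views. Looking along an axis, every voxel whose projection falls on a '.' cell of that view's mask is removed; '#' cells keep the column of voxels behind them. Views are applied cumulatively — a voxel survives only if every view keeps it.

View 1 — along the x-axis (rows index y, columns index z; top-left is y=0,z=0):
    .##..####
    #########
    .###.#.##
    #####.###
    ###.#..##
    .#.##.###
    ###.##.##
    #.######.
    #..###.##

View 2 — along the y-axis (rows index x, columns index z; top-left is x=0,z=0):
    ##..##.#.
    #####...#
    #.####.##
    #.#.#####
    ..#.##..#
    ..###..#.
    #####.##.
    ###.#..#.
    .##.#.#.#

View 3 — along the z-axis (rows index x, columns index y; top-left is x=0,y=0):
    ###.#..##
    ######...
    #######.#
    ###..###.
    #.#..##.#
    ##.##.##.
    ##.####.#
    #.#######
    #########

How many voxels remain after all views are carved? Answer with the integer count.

initial block: 9^3 = 729
V1 x: intersect with YZ mask (61 set) -- 549 left
V2 y: intersect with XZ mask (50 set) -- 347 left
V3 z: intersect with XY mask (61 set) -- 263 left

|visual hull| = 263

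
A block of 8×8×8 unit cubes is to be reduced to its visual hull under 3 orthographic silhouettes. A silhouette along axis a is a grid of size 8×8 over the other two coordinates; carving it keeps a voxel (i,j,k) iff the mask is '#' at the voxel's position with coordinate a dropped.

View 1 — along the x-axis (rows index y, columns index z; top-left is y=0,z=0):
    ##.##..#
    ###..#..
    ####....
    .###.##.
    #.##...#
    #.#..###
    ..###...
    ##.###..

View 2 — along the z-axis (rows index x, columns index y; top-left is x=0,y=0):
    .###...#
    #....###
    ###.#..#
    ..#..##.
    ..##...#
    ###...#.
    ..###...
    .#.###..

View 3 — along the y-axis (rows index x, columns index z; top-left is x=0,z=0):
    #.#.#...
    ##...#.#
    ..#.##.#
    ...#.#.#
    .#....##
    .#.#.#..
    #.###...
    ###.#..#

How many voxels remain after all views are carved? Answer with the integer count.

|visual hull| = 59

before carving: 512 voxels (8×8×8)
carve view 1 (along x, YZ-mask fill 35/64): 280 voxels remain
carve view 2 (along z, XY-mask fill 30/64): 131 voxels remain
carve view 3 (along y, XZ-mask fill 29/64): 59 voxels remain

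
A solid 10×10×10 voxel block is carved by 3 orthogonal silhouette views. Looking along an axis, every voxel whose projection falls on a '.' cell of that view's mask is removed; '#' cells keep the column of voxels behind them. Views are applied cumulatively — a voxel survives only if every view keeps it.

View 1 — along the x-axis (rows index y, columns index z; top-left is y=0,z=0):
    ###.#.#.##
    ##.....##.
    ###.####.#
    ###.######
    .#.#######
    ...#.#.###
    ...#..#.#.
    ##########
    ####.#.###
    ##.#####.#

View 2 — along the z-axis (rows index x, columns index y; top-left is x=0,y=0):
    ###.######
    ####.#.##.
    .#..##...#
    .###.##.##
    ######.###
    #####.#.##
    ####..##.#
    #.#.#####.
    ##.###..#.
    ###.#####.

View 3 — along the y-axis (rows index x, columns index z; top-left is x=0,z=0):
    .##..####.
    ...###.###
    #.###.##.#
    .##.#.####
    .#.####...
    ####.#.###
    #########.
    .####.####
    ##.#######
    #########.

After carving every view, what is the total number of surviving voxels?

start: 10×10×10 = 1000 voxels
step 1: project along x, AND mask (70/100) → |grid| = 700
step 2: project along z, AND mask (72/100) → |grid| = 496
step 3: project along y, AND mask (74/100) → |grid| = 359

remaining voxels: 359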